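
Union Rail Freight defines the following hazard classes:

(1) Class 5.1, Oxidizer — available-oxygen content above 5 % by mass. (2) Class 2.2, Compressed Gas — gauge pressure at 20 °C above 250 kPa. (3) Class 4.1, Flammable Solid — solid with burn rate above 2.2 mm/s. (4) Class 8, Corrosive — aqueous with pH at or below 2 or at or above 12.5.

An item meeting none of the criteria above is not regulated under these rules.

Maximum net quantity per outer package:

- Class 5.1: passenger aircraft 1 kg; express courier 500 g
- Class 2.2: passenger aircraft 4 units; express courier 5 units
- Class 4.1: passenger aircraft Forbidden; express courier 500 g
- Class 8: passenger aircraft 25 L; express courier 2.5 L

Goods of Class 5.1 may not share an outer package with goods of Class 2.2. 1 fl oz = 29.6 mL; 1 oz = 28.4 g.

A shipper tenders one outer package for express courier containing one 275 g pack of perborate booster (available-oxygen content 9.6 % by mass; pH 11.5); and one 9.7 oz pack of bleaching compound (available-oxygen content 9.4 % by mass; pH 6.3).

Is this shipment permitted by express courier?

With available-oxygen content 9.6 % by mass (> 5 % by mass), the perborate booster falls in Class 5.1.
Available-oxygen content 9.4 % by mass meets the Class 5.1 criterion (Oxidizer), so the bleaching compound is Class 5.1.
Total Class 5.1: 275 g + (one 9.7 oz pack = 275.48 g) = 550.48 g.
550.48 g > 500 g (express courier limit, Class 5.1) — over the limit.

No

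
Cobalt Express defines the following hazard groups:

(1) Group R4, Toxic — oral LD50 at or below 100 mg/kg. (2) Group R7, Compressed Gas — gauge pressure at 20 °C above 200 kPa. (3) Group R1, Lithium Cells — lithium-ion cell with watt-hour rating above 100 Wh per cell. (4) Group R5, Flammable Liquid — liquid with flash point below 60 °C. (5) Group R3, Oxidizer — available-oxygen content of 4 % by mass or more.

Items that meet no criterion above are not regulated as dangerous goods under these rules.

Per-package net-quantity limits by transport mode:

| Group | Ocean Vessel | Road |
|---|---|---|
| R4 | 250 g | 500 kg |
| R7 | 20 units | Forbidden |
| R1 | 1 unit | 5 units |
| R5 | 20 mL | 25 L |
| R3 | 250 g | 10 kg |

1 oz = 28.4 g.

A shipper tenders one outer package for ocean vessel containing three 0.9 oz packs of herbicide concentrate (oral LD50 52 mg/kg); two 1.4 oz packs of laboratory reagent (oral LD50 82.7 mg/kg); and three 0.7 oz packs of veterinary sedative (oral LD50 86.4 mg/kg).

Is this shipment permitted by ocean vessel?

Oral LD50 52 mg/kg meets the Group R4 criterion (Toxic), so the herbicide concentrate is Group R4.
Oral LD50 82.7 mg/kg meets the Group R4 criterion (Toxic), so the laboratory reagent is Group R4.
Veterinary sedative: oral LD50 86.4 mg/kg ≤ 100 mg/kg → Group R4 (Toxic).
Group R4 net quantity: (three 0.9 oz packs = 76.68 g) + (two 1.4 oz packs = 79.52 g) + (three 0.7 oz packs = 59.64 g) = 215.84 g.
215.84 g is within the ocean vessel limit of 250 g for Group R4.

Yes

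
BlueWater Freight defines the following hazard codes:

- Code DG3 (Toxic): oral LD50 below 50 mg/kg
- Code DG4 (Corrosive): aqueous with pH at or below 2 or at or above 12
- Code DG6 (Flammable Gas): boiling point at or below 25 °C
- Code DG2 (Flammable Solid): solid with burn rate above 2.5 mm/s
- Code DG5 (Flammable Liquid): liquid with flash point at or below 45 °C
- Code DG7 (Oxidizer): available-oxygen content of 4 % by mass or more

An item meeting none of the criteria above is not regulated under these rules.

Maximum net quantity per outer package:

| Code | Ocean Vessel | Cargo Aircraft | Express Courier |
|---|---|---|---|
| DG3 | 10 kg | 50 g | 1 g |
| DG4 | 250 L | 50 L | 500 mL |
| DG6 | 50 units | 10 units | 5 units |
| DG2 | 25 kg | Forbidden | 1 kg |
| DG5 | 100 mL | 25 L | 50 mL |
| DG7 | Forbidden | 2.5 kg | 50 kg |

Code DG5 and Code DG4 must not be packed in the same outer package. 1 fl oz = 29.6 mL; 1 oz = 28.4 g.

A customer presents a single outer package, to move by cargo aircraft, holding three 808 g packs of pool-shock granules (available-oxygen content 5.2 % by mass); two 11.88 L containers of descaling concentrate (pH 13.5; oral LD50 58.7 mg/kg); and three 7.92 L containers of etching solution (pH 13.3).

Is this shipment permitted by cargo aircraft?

Pool-shock granules: available-oxygen content 5.2 % by mass ≥ 4 % by mass → Code DG7 (Oxidizer).
The descaling concentrate has pH 13.5, which is ≥ 12, so it is Code DG4 (Corrosive).
Etching solution: pH 13.3 ≥ 12 → Code DG4 (Corrosive).
Code DG4 net quantity: (two 11.88 L containers = 23.76 L) + (three 7.92 L containers = 23.76 L) = 47.52 L.
47.52 L ≤ 50 L (cargo aircraft limit, Code DG4) — within limit.
Code DG7 quantity: three 808 g packs = 2.424 kg.
2.424 kg is within the cargo aircraft limit of 2.5 kg for Code DG7.
The segregation rule (Code DG5 with Code DG4) does not apply to Code DG4 with Code DG7.
Every hazard code is within its cargo aircraft limit and no segregation rule is violated.

Yes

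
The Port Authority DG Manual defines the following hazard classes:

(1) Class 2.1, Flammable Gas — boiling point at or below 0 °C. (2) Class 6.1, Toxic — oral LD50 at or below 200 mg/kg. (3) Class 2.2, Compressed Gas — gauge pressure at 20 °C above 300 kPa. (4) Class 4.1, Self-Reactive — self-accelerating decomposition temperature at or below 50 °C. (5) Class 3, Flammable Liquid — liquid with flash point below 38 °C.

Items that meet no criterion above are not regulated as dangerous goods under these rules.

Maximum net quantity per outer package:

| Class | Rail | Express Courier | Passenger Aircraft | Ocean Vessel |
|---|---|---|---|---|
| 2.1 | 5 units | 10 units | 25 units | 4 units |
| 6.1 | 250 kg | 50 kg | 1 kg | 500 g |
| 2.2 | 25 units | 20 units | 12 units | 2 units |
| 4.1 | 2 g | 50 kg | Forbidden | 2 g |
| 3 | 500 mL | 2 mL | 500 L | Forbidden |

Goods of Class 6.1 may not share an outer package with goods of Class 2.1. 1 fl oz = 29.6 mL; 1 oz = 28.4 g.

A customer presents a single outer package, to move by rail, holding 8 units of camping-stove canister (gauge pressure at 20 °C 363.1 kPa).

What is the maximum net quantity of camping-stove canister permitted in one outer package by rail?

25 units

Camping-stove canister: gauge pressure at 20 °C 363.1 kPa > 300 kPa → Class 2.2 (Compressed Gas).
The rail limit for Class 2.2 is 25 units.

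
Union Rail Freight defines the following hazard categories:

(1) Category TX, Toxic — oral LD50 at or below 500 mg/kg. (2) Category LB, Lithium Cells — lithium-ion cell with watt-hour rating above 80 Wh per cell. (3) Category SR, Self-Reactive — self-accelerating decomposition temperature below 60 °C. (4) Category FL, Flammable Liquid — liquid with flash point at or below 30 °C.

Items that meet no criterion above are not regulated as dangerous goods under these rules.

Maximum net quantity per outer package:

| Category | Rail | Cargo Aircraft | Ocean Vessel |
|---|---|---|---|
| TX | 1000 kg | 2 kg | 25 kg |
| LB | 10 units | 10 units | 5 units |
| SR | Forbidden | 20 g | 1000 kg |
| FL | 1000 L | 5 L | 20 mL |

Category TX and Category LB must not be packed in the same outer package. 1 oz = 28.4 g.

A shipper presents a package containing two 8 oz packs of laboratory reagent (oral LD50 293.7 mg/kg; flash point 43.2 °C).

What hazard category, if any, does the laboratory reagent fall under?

Laboratory reagent: oral LD50 293.7 mg/kg ≤ 500 mg/kg → Category TX (Toxic).

Category TX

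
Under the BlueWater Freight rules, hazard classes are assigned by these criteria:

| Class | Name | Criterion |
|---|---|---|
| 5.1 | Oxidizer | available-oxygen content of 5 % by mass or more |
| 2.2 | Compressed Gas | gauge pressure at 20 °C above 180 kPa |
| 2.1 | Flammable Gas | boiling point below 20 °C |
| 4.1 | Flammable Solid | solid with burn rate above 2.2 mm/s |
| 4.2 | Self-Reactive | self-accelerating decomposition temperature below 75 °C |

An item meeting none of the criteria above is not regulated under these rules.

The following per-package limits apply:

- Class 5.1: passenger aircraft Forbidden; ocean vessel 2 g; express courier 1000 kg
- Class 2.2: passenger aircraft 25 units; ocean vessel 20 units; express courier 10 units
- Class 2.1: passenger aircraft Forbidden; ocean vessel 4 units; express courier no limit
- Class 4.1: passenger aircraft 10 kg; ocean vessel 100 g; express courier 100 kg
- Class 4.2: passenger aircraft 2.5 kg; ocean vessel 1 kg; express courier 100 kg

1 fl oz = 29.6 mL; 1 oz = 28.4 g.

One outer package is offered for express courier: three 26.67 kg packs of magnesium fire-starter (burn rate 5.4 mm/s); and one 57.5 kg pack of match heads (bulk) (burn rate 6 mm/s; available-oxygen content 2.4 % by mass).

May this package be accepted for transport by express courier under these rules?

Magnesium fire-starter: burn rate 5.4 mm/s > 2.2 mm/s → Class 4.1 (Flammable Solid).
Match heads (bulk): burn rate 6 mm/s > 2.2 mm/s → Class 4.1 (Flammable Solid).
Class 4.1 net quantity: (three 26.67 kg packs = 80.01 kg) + 57.5 kg = 137.51 kg.
That exceeds the Class 4.1 express courier limit of 100 kg.

No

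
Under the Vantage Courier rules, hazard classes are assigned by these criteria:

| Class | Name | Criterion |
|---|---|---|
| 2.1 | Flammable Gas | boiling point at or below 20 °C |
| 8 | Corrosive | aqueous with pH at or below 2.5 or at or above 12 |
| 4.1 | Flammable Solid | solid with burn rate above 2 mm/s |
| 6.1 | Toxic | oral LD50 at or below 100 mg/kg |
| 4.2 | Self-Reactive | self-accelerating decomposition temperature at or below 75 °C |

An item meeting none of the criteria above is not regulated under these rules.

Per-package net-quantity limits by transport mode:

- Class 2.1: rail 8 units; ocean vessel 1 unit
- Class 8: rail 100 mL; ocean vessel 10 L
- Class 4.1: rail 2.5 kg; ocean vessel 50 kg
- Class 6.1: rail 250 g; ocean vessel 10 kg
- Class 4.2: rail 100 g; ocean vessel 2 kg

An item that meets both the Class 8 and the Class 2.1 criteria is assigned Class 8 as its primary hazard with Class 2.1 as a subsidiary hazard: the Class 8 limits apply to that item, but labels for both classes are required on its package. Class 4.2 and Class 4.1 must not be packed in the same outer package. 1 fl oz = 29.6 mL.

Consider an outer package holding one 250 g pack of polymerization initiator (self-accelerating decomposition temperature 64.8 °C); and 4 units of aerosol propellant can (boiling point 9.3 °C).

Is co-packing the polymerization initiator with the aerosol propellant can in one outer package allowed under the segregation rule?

With self-accelerating decomposition temperature 64.8 °C (≤ 75 °C), the polymerization initiator falls in Class 4.2.
The aerosol propellant can has boiling point 9.3 °C, which is ≤ 20 °C, so it is Class 2.1 (Flammable Gas).
No segregation rule bars Class 4.2 with Class 2.1.

Yes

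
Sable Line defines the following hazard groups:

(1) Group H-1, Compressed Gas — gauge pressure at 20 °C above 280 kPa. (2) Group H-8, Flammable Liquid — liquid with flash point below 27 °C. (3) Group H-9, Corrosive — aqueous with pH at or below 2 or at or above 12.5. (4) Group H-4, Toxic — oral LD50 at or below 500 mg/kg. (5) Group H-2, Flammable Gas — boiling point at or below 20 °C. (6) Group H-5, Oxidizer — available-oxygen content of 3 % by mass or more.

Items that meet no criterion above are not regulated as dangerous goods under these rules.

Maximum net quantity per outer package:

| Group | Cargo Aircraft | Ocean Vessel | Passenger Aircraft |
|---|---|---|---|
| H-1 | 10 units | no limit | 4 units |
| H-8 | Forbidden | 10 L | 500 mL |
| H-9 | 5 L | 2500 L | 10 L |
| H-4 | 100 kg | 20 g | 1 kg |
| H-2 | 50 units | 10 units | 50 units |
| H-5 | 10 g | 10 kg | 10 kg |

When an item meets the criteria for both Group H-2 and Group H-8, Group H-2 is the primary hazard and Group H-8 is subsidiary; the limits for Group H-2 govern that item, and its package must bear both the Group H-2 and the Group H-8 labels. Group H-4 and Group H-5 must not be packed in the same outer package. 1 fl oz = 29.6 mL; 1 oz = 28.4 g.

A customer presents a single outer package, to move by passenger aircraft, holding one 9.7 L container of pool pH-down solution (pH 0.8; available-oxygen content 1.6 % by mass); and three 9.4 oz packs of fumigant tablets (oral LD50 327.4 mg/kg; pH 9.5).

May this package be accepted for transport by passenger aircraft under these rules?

pH 0.8 meets the Group H-9 criterion (Corrosive), so the pool pH-down solution is Group H-9.
Oral LD50 327.4 mg/kg meets the Group H-4 criterion (Toxic), so the fumigant tablets are Group H-4.
Group H-4 quantity: three 9.4 oz packs = 800.88 g.
800.88 g ≤ 1 kg (passenger aircraft limit, Group H-4) — within limit.
Group H-9 quantity: 9.7 L.
9.7 L ≤ 10 L (passenger aircraft limit, Group H-9) — within limit.
The segregation rule (Group H-4 with Group H-5) does not apply to Group H-4 with Group H-9.
Every hazard group is within its passenger aircraft limit and no segregation rule is violated.

Yes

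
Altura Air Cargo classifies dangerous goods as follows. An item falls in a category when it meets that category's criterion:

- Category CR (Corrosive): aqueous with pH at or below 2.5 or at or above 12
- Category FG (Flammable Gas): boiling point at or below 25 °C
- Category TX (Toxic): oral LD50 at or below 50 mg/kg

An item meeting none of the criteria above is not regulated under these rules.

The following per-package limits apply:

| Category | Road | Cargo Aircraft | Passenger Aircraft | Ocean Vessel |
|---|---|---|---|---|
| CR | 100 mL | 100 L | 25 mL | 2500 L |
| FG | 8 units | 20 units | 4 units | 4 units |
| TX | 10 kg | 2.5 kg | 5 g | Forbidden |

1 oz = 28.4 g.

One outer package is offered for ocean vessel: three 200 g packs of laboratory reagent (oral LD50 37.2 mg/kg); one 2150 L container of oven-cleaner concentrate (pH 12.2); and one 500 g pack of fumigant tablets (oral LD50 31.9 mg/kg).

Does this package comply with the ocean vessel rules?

No

With oral LD50 37.2 mg/kg (≤ 50 mg/kg), the laboratory reagent falls in Category TX.
With pH 12.2 (≥ 12), the oven-cleaner concentrate falls in Category CR.
Oral LD50 31.9 mg/kg meets the Category TX criterion (Toxic), so the fumigant tablets are Category TX.
Category CR quantity: 2150 L.
2150 L is within the ocean vessel limit of 2500 L for Category CR.
Category TX net quantity: (three 200 g packs = 600 g) + 500 g = 1.1 kg.
Category TX is Forbidden by ocean vessel.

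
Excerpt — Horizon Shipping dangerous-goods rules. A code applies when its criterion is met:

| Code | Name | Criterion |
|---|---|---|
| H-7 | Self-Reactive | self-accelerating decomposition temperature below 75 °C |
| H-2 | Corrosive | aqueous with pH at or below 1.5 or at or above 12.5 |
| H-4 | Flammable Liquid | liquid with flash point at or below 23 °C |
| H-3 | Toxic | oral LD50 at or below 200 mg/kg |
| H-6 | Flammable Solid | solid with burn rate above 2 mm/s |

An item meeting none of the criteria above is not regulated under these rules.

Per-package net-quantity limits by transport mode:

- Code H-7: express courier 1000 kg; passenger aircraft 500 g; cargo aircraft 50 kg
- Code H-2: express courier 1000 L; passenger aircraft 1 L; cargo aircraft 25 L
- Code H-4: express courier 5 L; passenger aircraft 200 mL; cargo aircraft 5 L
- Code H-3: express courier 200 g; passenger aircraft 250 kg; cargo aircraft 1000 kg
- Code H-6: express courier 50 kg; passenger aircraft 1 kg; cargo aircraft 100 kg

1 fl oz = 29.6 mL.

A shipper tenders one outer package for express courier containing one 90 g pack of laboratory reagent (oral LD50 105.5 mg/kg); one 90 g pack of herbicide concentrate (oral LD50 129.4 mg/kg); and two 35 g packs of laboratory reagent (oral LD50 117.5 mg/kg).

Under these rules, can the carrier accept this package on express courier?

No

Oral LD50 105.5 mg/kg meets the Code H-3 criterion (Toxic), so the laboratory reagent is Code H-3.
The herbicide concentrate has oral LD50 129.4 mg/kg, which is ≤ 200 mg/kg, so it is Code H-3 (Toxic).
The laboratory reagent has oral LD50 117.5 mg/kg, which is ≤ 200 mg/kg, so it is Code H-3 (Toxic).
Code H-3 net quantity: 90 g + 90 g + (two 35 g packs = 70 g) = 250 g.
That exceeds the Code H-3 express courier limit of 200 g.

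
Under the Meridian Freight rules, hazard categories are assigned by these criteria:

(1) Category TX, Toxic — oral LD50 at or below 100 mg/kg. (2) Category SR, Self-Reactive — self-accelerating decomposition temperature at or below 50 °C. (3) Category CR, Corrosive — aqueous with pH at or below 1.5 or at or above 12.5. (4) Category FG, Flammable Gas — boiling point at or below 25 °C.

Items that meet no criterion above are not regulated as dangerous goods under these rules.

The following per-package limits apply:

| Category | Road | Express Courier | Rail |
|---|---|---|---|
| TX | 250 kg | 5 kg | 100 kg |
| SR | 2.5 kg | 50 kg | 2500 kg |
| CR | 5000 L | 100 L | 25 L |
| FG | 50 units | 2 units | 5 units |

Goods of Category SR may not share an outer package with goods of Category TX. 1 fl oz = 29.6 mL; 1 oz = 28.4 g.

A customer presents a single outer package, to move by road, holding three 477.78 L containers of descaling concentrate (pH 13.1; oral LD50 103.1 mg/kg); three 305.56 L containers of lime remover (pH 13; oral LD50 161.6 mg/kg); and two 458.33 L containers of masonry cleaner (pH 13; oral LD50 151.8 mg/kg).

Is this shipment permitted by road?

The descaling concentrate has pH 13.1, which is ≥ 12.5, so it is Category CR (Corrosive).
Lime remover: pH 13 ≥ 12.5 → Category CR (Corrosive).
Masonry cleaner: pH 13 ≥ 12.5 → Category CR (Corrosive).
Category CR net quantity: (three 477.78 L containers = 1433.34 L) + (three 305.56 L containers = 916.68 L) + (two 458.33 L containers = 916.66 L) = 3266.68 L.
That is within the Category CR road limit of 5000 L.

Yes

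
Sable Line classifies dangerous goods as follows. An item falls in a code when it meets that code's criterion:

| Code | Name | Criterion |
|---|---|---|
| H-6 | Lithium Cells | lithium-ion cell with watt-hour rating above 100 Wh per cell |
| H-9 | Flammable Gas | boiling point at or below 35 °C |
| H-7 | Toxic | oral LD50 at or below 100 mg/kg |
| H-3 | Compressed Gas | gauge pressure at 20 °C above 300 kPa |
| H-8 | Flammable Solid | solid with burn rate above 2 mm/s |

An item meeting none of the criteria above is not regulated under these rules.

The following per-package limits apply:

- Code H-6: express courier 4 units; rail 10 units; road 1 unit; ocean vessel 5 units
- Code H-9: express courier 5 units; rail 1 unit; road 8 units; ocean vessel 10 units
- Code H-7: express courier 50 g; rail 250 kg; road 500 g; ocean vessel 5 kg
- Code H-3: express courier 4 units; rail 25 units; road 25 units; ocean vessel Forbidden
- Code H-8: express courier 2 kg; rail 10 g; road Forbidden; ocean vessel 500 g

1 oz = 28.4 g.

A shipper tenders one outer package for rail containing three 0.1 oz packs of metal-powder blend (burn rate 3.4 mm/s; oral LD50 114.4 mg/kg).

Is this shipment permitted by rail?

Burn rate 3.4 mm/s meets the Code H-8 criterion (Flammable Solid), so the metal-powder blend is Code H-8.
Code H-8 quantity: three 0.1 oz packs = 8.52 g.
8.52 g ≤ 10 g (rail limit, Code H-8) — within limit.

Yes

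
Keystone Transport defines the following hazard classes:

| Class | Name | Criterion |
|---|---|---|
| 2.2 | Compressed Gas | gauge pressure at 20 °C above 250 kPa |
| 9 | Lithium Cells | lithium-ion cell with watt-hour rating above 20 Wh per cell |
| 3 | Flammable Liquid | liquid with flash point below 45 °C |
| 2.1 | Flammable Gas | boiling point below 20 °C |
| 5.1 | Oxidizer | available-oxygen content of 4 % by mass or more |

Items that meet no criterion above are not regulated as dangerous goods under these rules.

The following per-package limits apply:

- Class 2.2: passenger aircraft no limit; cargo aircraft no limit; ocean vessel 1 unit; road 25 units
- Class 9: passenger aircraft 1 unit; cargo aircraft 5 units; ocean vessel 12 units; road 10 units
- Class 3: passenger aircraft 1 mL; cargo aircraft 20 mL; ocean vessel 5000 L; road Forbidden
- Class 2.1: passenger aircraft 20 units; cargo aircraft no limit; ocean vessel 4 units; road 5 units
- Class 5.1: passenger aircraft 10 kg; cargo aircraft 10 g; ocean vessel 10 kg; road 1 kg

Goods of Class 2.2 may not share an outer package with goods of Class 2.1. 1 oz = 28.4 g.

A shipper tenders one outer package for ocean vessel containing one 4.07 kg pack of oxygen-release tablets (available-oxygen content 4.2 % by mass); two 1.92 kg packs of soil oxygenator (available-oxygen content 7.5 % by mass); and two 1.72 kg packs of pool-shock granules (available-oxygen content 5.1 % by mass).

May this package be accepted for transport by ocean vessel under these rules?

No

The oxygen-release tablets have available-oxygen content 4.2 % by mass, which is ≥ 4 % by mass, so they are Class 5.1 (Oxidizer).
Soil oxygenator: available-oxygen content 7.5 % by mass ≥ 4 % by mass → Class 5.1 (Oxidizer).
Pool-shock granules: available-oxygen content 5.1 % by mass ≥ 4 % by mass → Class 5.1 (Oxidizer).
Total Class 5.1: 4.07 kg + (two 1.92 kg packs = 3.84 kg) + (two 1.72 kg packs = 3.44 kg) = 11.35 kg.
That exceeds the Class 5.1 ocean vessel limit of 10 kg.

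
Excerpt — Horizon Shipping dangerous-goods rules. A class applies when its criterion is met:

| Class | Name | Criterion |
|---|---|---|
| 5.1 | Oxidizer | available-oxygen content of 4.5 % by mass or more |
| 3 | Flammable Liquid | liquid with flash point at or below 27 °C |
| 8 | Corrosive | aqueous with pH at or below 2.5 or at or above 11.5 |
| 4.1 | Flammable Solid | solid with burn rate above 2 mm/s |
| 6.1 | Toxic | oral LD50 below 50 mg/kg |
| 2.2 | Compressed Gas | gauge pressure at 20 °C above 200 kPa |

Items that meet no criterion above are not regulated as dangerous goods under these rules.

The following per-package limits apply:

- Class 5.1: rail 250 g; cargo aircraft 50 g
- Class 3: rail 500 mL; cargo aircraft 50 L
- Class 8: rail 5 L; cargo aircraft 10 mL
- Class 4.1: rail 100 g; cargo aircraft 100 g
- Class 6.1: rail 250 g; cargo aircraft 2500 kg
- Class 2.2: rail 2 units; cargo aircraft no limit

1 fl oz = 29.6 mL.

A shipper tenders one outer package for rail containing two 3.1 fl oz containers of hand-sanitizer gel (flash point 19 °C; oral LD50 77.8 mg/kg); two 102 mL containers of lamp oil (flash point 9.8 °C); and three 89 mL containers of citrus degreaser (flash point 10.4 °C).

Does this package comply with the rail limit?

No

Hand-sanitizer gel: flash point 19 °C ≤ 27 °C → Class 3 (Flammable Liquid).
Lamp oil: flash point 9.8 °C ≤ 27 °C → Class 3 (Flammable Liquid).
The citrus degreaser has flash point 10.4 °C, which is ≤ 27 °C, so it is Class 3 (Flammable Liquid).
Class 3 net quantity: (two 3.1 fl oz containers = 183.52 mL) + (two 102 mL containers = 204 mL) + (three 89 mL containers = 267 mL) = 654.52 mL.
654.52 mL > 500 mL (rail limit, Class 3) — over the limit.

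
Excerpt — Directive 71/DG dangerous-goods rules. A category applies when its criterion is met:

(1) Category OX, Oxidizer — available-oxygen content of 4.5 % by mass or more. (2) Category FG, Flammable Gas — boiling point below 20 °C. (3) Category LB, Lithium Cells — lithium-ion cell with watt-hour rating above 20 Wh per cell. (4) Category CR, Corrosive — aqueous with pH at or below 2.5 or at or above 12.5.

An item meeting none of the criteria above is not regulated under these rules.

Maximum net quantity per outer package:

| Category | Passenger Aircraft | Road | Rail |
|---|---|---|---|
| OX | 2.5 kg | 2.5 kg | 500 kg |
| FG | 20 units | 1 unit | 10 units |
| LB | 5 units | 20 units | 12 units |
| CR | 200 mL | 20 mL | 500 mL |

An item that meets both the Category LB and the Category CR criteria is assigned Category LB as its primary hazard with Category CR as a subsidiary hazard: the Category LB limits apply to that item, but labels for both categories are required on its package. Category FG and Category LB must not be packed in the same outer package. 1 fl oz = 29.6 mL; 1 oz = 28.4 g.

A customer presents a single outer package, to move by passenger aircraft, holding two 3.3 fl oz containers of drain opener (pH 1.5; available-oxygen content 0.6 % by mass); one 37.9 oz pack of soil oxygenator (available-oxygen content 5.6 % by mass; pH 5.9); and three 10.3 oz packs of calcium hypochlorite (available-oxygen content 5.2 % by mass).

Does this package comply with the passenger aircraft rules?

pH 1.5 meets the Category CR criterion (Corrosive), so the drain opener is Category CR.
Available-oxygen content 5.6 % by mass meets the Category OX criterion (Oxidizer), so the soil oxygenator is Category OX.
Calcium hypochlorite: available-oxygen content 5.2 % by mass ≥ 4.5 % by mass → Category OX (Oxidizer).
Total Category OX: (one 37.9 oz pack = 1076.36 g) + (three 10.3 oz packs = 877.56 g) = 1953.92 g.
1953.92 g ≤ 2.5 kg (passenger aircraft limit, Category OX) — within limit.
Category CR quantity: two 3.3 fl oz containers = 195.36 mL.
195.36 mL is within the passenger aircraft limit of 200 mL for Category CR.
The segregation rule (Category FG with Category LB) does not apply to Category OX with Category CR.
Every hazard category is within its passenger aircraft limit and no segregation rule is violated.

Yes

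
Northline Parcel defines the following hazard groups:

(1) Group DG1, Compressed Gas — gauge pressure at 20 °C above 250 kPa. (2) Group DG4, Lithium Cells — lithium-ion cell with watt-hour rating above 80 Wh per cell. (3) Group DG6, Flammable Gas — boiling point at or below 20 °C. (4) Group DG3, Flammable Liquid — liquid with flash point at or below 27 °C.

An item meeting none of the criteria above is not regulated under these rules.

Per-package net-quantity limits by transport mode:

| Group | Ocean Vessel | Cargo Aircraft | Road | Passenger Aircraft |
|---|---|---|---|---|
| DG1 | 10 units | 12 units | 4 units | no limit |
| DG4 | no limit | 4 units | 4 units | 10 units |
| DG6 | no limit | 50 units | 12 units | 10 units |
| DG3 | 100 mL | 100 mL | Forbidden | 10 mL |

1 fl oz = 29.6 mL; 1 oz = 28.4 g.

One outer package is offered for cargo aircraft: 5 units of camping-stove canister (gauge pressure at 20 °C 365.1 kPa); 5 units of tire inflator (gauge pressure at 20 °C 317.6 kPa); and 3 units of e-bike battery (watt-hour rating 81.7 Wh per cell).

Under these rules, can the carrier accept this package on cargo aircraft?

With gauge pressure at 20 °C 365.1 kPa (> 250 kPa), the camping-stove canister falls in Group DG1.
Gauge pressure at 20 °C 317.6 kPa meets the Group DG1 criterion (Compressed Gas), so the tire inflator is Group DG1.
Watt-hour rating 81.7 Wh per cell meets the Group DG4 criterion (Lithium Cells), so the e-bike battery is Group DG4.
Group DG4 quantity: 3 units.
That is within the Group DG4 cargo aircraft limit of 4 units.
Total Group DG1: 5 units + 5 units = 10 units.
That is within the Group DG1 cargo aircraft limit of 12 units.
Every hazard group is within its cargo aircraft limit and no segregation rule is violated.

Yes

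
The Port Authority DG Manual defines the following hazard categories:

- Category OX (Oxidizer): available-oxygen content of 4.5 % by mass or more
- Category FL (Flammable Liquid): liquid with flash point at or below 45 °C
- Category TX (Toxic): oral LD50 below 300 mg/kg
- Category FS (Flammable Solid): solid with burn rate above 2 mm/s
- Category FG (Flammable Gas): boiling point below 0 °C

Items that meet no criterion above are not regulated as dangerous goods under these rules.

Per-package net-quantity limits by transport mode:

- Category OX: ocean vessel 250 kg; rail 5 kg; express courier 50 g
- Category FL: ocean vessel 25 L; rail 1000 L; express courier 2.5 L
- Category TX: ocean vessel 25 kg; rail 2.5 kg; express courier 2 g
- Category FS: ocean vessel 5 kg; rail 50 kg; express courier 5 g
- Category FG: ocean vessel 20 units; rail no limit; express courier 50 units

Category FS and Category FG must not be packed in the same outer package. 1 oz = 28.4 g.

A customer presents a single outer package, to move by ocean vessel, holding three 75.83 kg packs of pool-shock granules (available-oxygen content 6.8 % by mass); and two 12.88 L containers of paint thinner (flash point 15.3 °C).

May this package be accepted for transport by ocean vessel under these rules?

With available-oxygen content 6.8 % by mass (≥ 4.5 % by mass), the pool-shock granules fall in Category OX.
With flash point 15.3 °C (≤ 45 °C), the paint thinner falls in Category FL.
Category OX quantity: three 75.83 kg packs = 227.49 kg.
227.49 kg ≤ 250 kg (ocean vessel limit, Category OX) — within limit.
Category FL quantity: two 12.88 L containers = 25.76 L.
That exceeds the Category FL ocean vessel limit of 25 L.
The segregation rule (Category FS with Category FG) does not apply to Category OX with Category FL.

No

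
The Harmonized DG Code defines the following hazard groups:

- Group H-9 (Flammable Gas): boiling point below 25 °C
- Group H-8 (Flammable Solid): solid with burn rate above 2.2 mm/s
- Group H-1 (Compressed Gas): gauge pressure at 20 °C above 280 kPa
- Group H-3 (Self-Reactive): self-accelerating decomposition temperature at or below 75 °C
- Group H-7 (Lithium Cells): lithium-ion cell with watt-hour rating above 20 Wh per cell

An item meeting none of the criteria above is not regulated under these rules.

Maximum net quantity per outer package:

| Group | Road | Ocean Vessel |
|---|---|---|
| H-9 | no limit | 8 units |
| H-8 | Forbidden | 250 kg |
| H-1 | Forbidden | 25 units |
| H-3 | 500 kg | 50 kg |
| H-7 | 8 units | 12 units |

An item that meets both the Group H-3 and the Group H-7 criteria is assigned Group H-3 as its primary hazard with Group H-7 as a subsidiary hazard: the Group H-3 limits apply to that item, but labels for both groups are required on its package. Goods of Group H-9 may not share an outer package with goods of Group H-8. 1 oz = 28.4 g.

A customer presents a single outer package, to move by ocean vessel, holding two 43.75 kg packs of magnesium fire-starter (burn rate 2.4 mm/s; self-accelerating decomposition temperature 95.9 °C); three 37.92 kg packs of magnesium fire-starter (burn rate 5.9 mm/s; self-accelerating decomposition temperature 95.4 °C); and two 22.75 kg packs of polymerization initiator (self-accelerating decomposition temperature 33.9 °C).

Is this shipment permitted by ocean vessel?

Magnesium fire-starter: burn rate 2.4 mm/s > 2.2 mm/s → Group H-8 (Flammable Solid).
Magnesium fire-starter: burn rate 5.9 mm/s > 2.2 mm/s → Group H-8 (Flammable Solid).
The polymerization initiator has self-accelerating decomposition temperature 33.9 °C, which is ≤ 75 °C, so it is Group H-3 (Self-Reactive).
Total Group H-8: (two 43.75 kg packs = 87.5 kg) + (three 37.92 kg packs = 113.76 kg) = 201.26 kg.
201.26 kg is within the ocean vessel limit of 250 kg for Group H-8.
Group H-3 quantity: two 22.75 kg packs = 45.5 kg.
45.5 kg is within the ocean vessel limit of 50 kg for Group H-3.
The segregation rule (Group H-9 with Group H-8) does not apply to Group H-8 with Group H-3.
Every hazard group is within its ocean vessel limit and no segregation rule is violated.

Yes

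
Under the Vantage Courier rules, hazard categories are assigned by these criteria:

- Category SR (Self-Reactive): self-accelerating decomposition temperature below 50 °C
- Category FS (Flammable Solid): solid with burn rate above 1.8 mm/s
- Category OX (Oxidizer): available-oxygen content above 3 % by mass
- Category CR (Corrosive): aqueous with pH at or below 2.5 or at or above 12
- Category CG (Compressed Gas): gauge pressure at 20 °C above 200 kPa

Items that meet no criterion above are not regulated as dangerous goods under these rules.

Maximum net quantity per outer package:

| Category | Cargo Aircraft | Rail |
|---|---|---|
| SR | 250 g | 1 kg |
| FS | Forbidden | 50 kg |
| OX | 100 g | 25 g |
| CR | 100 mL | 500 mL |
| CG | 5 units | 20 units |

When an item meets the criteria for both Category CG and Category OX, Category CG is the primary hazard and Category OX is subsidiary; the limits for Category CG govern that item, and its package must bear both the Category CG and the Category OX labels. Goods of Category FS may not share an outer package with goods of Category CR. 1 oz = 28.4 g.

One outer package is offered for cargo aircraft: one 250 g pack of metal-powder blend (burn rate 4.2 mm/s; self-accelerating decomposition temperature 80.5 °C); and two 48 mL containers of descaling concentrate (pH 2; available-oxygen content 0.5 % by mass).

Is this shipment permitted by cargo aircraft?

Burn rate 4.2 mm/s meets the Category FS criterion (Flammable Solid), so the metal-powder blend is Category FS.
With pH 2 (≤ 2.5), the descaling concentrate falls in Category CR.
Category FS quantity: 250 g.
By cargo aircraft, Category FS is Forbidden regardless of quantity.
Category CR quantity: two 48 mL containers = 96 mL.
96 mL ≤ 100 mL (cargo aircraft limit, Category CR) — within limit.
Category FS and Category CR may not share an outer package.

No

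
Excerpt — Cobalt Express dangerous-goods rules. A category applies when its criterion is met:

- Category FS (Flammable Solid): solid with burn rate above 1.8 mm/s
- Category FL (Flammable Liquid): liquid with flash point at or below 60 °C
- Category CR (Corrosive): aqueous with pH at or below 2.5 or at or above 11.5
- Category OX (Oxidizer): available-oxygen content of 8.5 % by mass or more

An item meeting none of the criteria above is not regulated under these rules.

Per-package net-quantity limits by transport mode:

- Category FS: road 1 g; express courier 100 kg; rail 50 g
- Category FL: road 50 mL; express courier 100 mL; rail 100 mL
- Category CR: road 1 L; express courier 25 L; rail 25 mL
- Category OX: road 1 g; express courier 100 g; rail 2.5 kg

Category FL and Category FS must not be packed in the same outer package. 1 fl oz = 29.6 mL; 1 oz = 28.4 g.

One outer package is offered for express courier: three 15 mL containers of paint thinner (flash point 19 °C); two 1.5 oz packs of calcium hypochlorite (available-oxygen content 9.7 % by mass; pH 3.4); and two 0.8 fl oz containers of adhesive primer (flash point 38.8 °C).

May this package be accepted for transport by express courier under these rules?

With flash point 19 °C (≤ 60 °C), the paint thinner falls in Category FL.
The calcium hypochlorite has available-oxygen content 9.7 % by mass, which is ≥ 8.5 % by mass, so it is Category OX (Oxidizer).
The adhesive primer has flash point 38.8 °C, which is ≤ 60 °C, so it is Category FL (Flammable Liquid).
Total Category FL: (three 15 mL containers = 45 mL) + (two 0.8 fl oz containers = 47.36 mL) = 92.36 mL.
That is within the Category FL express courier limit of 100 mL.
Category OX quantity: two 1.5 oz packs = 85.2 g.
85.2 g ≤ 100 g (express courier limit, Category OX) — within limit.
The segregation rule (Category FL with Category FS) does not apply to Category FL with Category OX.
Every hazard category is within its express courier limit and no segregation rule is violated.

Yes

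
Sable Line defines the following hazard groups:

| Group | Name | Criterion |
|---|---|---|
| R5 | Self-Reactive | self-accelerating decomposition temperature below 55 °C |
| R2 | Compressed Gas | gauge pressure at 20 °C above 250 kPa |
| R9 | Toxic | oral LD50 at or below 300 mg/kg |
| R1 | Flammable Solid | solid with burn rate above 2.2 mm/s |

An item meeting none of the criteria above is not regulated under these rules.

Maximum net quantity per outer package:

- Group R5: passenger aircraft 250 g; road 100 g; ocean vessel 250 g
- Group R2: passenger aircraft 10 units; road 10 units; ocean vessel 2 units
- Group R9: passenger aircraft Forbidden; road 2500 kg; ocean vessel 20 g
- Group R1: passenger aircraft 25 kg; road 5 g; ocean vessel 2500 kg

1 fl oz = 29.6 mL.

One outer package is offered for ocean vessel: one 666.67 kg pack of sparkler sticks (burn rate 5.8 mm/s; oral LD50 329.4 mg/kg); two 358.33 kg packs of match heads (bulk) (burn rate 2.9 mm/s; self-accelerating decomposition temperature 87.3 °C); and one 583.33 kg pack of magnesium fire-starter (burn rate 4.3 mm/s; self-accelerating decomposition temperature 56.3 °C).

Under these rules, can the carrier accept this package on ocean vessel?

Yes

Sparkler sticks: burn rate 5.8 mm/s > 2.2 mm/s → Group R1 (Flammable Solid).
Burn rate 2.9 mm/s meets the Group R1 criterion (Flammable Solid), so the match heads (bulk) are Group R1.
With burn rate 4.3 mm/s (> 2.2 mm/s), the magnesium fire-starter falls in Group R1.
Group R1 net quantity: 666.67 kg + (two 358.33 kg packs = 716.66 kg) + 583.33 kg = 1966.66 kg.
1966.66 kg is within the ocean vessel limit of 2500 kg for Group R1.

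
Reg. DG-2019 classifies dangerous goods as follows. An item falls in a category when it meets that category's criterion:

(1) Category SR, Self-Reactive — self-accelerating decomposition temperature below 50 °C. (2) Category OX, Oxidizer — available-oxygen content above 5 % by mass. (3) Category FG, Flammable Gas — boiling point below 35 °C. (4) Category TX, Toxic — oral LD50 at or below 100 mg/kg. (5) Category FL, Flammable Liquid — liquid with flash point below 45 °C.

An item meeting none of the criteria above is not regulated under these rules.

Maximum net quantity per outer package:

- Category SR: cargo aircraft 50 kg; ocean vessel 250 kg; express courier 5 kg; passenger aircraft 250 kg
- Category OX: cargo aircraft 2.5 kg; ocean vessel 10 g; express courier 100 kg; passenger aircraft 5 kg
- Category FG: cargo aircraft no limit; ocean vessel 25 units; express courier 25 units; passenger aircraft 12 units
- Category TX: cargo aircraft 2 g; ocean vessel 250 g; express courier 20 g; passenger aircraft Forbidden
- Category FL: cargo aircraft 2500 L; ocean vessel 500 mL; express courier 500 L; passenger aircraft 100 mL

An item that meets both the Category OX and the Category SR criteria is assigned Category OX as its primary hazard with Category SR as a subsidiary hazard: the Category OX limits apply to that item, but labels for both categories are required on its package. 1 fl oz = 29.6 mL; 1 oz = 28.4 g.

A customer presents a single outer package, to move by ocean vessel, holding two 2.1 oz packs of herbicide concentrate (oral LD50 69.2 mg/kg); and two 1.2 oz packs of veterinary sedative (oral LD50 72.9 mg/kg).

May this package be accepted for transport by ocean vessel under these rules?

Yes

Oral LD50 69.2 mg/kg meets the Category TX criterion (Toxic), so the herbicide concentrate is Category TX.
The veterinary sedative has oral LD50 72.9 mg/kg, which is ≤ 100 mg/kg, so it is Category TX (Toxic).
Total Category TX: (two 2.1 oz packs = 119.28 g) + (two 1.2 oz packs = 68.16 g) = 187.44 g.
That is within the Category TX ocean vessel limit of 250 g.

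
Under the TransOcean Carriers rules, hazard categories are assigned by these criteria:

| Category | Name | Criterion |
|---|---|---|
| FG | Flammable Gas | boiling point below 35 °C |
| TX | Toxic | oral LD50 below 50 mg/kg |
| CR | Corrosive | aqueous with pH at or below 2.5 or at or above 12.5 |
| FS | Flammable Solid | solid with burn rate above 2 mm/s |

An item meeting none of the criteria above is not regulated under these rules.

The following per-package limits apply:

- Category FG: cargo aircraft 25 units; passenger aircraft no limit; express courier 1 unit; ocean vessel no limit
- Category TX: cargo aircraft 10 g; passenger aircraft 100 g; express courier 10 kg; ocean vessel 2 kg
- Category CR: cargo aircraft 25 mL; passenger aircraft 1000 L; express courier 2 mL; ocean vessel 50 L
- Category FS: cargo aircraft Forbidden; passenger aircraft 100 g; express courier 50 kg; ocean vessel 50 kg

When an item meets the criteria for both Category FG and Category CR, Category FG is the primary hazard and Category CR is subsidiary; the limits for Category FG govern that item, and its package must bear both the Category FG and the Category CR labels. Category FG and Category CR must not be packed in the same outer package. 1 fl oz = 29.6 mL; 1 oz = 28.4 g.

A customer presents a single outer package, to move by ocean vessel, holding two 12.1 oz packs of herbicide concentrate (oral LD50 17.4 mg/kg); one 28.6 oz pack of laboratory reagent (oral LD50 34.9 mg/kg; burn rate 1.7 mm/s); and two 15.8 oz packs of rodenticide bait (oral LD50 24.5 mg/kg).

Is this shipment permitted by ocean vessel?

Oral LD50 17.4 mg/kg meets the Category TX criterion (Toxic), so the herbicide concentrate is Category TX.
Laboratory reagent: oral LD50 34.9 mg/kg < 50 mg/kg → Category TX (Toxic).
Oral LD50 24.5 mg/kg meets the Category TX criterion (Toxic), so the rodenticide bait is Category TX.
Category TX net quantity: (two 12.1 oz packs = 687.28 g) + (one 28.6 oz pack = 812.24 g) + (two 15.8 oz packs = 897.44 g) = 2396.96 g.
That exceeds the Category TX ocean vessel limit of 2 kg.

No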